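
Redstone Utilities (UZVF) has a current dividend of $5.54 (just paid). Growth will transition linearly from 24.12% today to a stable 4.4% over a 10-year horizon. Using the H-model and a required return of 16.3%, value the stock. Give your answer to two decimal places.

H-model: P₀ = D₀[(1+g_L) + H(g_S−g_L)]/(r−g_L), with H = 10/2 = 5.
P₀ = 5.54 × [(1+0.044) + 5×(0.2412−0.044)] / (0.163−0.044)
   = 5.54 × 2.0300 / 0.119 = 94.5059

$94.51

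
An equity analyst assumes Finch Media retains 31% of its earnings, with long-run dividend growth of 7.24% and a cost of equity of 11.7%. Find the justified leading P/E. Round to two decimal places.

15.47

Payout ratio b = 1 − 0.31 = 0.69.
Justified leading P/E = b/(r−g) = 0.69/(0.117−0.0724) = 15.4709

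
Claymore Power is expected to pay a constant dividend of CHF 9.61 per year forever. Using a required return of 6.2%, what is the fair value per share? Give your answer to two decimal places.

Zero-growth DDM (perpetuity): P₀ = D/r = 9.61 / 0.062 = 155.0000

CHF 155.00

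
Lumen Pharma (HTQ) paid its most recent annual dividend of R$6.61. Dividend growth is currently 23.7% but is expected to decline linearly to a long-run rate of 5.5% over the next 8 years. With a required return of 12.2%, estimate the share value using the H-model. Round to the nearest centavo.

R$175.90

H-model: P₀ = D₀[(1+g_L) + H(g_S−g_L)]/(r−g_L), with H = 8/2 = 4.
P₀ = 6.61 × [(1+0.055) + 4×(0.237−0.055)] / (0.122−0.055)
   = 6.61 × 1.7830 / 0.067 = 175.9049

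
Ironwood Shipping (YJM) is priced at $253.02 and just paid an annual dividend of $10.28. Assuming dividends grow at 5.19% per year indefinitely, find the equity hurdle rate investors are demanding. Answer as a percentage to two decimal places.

9.46%

Rearranging the constant-growth DDM: r = D₁/P₀ + g.
D₁ = 10.28 × (1 + 0.0519) = 10.8135.
r = 10.8135 / 253.02 + 0.0519 = 0.04274 + 0.0519 = 0.09464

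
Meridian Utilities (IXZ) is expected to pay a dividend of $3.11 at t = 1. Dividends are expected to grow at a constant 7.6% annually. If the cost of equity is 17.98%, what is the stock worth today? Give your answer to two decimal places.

Gordon growth model: P₀ = D₁/(r − g), with D₁ = 3.11 given directly.
P₀ = 3.1100 / (0.1798 − 0.076) = 3.1100 / 0.1038 = 29.9615

$29.96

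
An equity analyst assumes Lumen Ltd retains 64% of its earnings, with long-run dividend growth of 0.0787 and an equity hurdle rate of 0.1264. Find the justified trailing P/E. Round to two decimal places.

8.14

Payout ratio b = 1 − 0.64 = 0.36.
Justified trailing P/E = b(1+g)/(r−g) = 0.36×(1+0.0787)/(0.1264−0.0787) = 8.1411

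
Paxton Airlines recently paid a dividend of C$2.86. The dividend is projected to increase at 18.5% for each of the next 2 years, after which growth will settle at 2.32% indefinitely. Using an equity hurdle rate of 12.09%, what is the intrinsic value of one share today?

Two-stage DDM. Project D₁…D_2 at 0.185, terminal growth 0.0232, discount at r = 0.1209.
D_1 = 3.3891
D_2 = 4.0161
Terminal value at t=2: TV = D_3/(r−g) = 4.1093/(0.1209−0.0232) = 42.0599
P₀ = 3.3891/(1+0.1209)^1 + 4.0161/(1+0.1209)^2 + 42.0599/(1+0.1209)^2 = 39.6961

C$39.70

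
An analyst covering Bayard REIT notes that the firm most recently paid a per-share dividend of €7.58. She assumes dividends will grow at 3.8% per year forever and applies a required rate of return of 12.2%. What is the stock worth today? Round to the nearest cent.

€93.67

Gordon growth model: P₀ = D₁/(r − g). D₁ = 7.58 × (1 + 0.038) = 7.8680.
P₀ = 7.8680 / (0.122 − 0.038) = 7.8680 / 0.084 = 93.6671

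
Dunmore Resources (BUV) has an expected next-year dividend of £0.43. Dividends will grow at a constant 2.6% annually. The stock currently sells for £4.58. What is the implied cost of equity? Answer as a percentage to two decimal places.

11.99%

Rearranging the constant-growth DDM: r = D₁/P₀ + g.
r = 0.4300 / 4.58 + 0.026 = 0.09389 + 0.026 = 0.11989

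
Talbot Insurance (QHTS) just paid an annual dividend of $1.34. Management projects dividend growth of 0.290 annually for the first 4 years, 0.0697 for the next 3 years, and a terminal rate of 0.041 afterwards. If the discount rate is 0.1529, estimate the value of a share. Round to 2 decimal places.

Three-stage DDM. Project D₁…D_7; terminal Gordon value at t=7 with g = 0.041; discount at r = 0.1529.
D_1 = 1.7286
D_2 = 2.2299
D_3 = 2.8766
D_4 = 3.7108
D_5 = 3.9694
D_6 = 4.2461
D_7 = 4.5420
TV_7 = 4.7282/(0.1529−0.041) = 42.2542
P₀ = Σ Dₜ/(1+r)ᵗ + TV_7/(1+r)^7 = 28.1965

$28.20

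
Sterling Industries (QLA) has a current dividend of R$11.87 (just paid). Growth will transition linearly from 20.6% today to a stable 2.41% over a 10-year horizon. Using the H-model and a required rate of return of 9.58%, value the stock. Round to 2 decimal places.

H-model: P₀ = D₀[(1+g_L) + H(g_S−g_L)]/(r−g_L), with H = 10/2 = 5.
P₀ = 11.87 × [(1+0.0241) + 5×(0.206−0.0241)] / (0.0958−0.0241)
   = 11.87 × 1.9336 / 0.0717 = 320.1092

R$320.11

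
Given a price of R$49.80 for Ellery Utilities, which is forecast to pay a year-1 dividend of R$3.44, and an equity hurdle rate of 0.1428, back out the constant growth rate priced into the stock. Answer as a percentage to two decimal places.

7.37%

From P₀ = D₁/(r − g), the implied growth is g = r − D₁/P₀.
g = 0.1428 − 3.44/49.80 = 0.1428 − 0.06908 = 0.07372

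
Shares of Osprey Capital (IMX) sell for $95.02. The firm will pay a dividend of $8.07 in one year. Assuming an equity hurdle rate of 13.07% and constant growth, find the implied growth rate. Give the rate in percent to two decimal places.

4.58%

From P₀ = D₁/(r − g), the implied growth is g = r − D₁/P₀.
g = 0.1307 − 8.07/95.02 = 0.1307 − 0.08493 = 0.04577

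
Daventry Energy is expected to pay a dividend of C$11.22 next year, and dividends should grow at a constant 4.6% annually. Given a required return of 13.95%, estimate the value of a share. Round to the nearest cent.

Gordon growth model: P₀ = D₁/(r − g), with D₁ = 11.22 given directly.
P₀ = 11.2200 / (0.1395 − 0.046) = 11.2200 / 0.0935 = 120.0000

C$120.00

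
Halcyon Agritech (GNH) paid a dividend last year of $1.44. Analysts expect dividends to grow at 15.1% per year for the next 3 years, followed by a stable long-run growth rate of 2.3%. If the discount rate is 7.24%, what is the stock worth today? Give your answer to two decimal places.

$41.85

Two-stage DDM. Project D₁…D_3 at 0.151, terminal growth 0.023, discount at r = 0.0724.
D_1 = 1.6574
D_2 = 1.9077
D_3 = 2.1958
Terminal value at t=3: TV = D_4/(r−g) = 2.2463/(0.0724−0.023) = 45.4713
P₀ = 1.6574/(1+0.0724)^1 + 1.9077/(1+0.0724)^2 + 2.1958/(1+0.0724)^3 + 45.4713/(1+0.0724)^3 = 41.8542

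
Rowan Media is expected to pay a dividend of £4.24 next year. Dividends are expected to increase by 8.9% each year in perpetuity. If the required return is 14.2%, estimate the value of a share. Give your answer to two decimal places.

Gordon growth model: P₀ = D₁/(r − g), with D₁ = 4.24 given directly.
P₀ = 4.2400 / (0.142 − 0.089) = 4.2400 / 0.053 = 80.0000

£80.00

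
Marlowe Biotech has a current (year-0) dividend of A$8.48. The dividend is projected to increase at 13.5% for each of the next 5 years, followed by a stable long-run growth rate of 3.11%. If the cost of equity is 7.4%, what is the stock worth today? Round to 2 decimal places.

Two-stage DDM. Project D₁…D_5 at 0.135, terminal growth 0.0311, discount at r = 0.074.
D_1 = 9.6248
D_2 = 10.9241
D_3 = 12.3989
D_4 = 14.0728
D_5 = 15.9726
Terminal value at t=5: TV = D_6/(r−g) = 16.4693/(0.074−0.0311) = 383.9005
P₀ = 9.6248/(1+0.074)^1 + 10.9241/(1+0.074)^2 + 12.3989/(1+0.074)^3 + 14.0728/(1+0.074)^4 + 15.9726/(1+0.074)^5 + 383.9005/(1+0.074)^5 = 318.8520

A$318.85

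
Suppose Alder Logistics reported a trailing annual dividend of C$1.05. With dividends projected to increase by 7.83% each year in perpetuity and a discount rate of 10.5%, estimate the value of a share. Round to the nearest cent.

C$42.41

Gordon growth model: P₀ = D₁/(r − g). D₁ = 1.05 × (1 + 0.0783) = 1.1322.
P₀ = 1.1322 / (0.105 − 0.0783) = 1.1322 / 0.0267 = 42.4051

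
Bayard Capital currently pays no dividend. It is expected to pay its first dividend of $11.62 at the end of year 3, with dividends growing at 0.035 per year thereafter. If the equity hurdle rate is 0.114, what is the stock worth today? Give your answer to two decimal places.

$118.52

Deferred-dividend DDM. At t=2 the remaining stream is a growing perpetuity with first payment D_3 = 11.62.
V_2 = D_3/(r−g) = 11.62/(0.114−0.035) = 147.0886
P₀ = V_2/(1+r)^2 = 147.0886/(1+0.114)^2 = 118.5246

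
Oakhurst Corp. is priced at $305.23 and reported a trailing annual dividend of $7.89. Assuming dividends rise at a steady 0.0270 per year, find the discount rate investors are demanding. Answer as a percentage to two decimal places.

Rearranging the constant-growth DDM: r = D₁/P₀ + g.
D₁ = 7.89 × (1 + 0.027) = 8.1030.
r = 8.1030 / 305.23 + 0.027 = 0.02655 + 0.027 = 0.05355

5.35%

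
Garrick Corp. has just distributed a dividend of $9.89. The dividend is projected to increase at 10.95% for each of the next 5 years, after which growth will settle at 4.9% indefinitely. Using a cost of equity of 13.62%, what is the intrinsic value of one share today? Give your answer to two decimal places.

$151.71

Two-stage DDM. Project D₁…D_5 at 0.1095, terminal growth 0.049, discount at r = 0.1362.
D_1 = 10.9730
D_2 = 12.1745
D_3 = 13.5076
D_4 = 14.9867
D_5 = 16.6277
Terminal value at t=5: TV = D_6/(r−g) = 17.4425/(0.1362−0.049) = 200.0285
P₀ = 10.9730/(1+0.1362)^1 + 12.1745/(1+0.1362)^2 + 13.5076/(1+0.1362)^3 + 14.9867/(1+0.1362)^4 + 16.6277/(1+0.1362)^5 + 200.0285/(1+0.1362)^5 = 151.7086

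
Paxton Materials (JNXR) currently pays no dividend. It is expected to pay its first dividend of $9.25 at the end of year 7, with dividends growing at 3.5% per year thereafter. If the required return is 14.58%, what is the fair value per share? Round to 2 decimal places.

$36.89

Deferred-dividend DDM. At t=6 the remaining stream is a growing perpetuity with first payment D_7 = 9.25.
V_6 = D_7/(r−g) = 9.25/(0.1458−0.035) = 83.4838
P₀ = V_6/(1+r)^6 = 83.4838/(1+0.1458)^6 = 36.8934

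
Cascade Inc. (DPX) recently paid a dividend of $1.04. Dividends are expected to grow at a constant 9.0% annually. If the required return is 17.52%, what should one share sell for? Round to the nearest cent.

$13.31

Gordon growth model: P₀ = D₁/(r − g). D₁ = 1.04 × (1 + 0.09) = 1.1336.
P₀ = 1.1336 / (0.1752 − 0.09) = 1.1336 / 0.0852 = 13.3052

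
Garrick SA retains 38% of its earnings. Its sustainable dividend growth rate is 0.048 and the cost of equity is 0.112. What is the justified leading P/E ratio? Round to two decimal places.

Payout ratio b = 1 − 0.38 = 0.62.
Justified leading P/E = b/(r−g) = 0.62/(0.112−0.048) = 9.6875

9.69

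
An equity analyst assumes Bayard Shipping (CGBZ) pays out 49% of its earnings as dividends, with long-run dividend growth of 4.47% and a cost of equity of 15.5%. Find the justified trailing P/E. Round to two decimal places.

Justified trailing P/E = b(1+g)/(r−g) = 0.49×(1+0.0447)/(0.155−0.0447) = 4.6410

4.64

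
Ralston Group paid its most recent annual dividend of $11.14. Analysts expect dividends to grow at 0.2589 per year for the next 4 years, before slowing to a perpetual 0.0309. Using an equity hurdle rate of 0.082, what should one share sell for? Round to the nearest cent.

Two-stage DDM. Project D₁…D_4 at 0.2589, terminal growth 0.0309, discount at r = 0.082.
D_1 = 14.0241
D_2 = 17.6550
D_3 = 22.2259
D_4 = 27.9802
Terminal value at t=4: TV = D_5/(r−g) = 28.8447/(0.082−0.0309) = 564.4764
P₀ = 14.0241/(1+0.082)^1 + 17.6550/(1+0.082)^2 + 22.2259/(1+0.082)^3 + 27.9802/(1+0.082)^4 + 564.4764/(1+0.082)^4 = 477.8501

$477.85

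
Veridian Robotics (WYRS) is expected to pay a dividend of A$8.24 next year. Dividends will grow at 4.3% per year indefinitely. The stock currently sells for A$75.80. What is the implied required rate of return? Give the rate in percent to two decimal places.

Rearranging the constant-growth DDM: r = D₁/P₀ + g.
r = 8.2400 / 75.80 + 0.043 = 0.10871 + 0.043 = 0.15171

15.17%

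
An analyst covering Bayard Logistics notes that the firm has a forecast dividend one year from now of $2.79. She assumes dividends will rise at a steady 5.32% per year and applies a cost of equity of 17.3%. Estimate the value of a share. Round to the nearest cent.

$23.29

Gordon growth model: P₀ = D₁/(r − g), with D₁ = 2.79 given directly.
P₀ = 2.7900 / (0.173 − 0.0532) = 2.7900 / 0.1198 = 23.2888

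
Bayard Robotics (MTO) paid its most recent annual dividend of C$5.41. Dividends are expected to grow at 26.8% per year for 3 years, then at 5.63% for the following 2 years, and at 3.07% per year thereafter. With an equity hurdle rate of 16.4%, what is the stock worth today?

Three-stage DDM. Project D₁…D_5; terminal Gordon value at t=5 with g = 0.0307; discount at r = 0.164.
D_1 = 6.8599
D_2 = 8.6983
D_3 = 11.0295
D_4 = 11.6504
D_5 = 12.3064
TV_5 = 12.6842/(0.164−0.0307) = 95.1550
P₀ = Σ Dₜ/(1+r)ᵗ + TV_5/(1+r)^5 = 75.9439

C$75.94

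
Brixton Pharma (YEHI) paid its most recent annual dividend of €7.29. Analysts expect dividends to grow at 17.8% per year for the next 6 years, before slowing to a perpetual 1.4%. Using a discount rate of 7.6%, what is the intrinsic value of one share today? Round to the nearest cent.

€266.07

Two-stage DDM. Project D₁…D_6 at 0.178, terminal growth 0.014, discount at r = 0.076.
D_1 = 8.5876
D_2 = 10.1162
D_3 = 11.9169
D_4 = 14.0381
D_5 = 16.5369
D_6 = 19.4805
Terminal value at t=6: TV = D_7/(r−g) = 19.7532/(0.076−0.014) = 318.5998
P₀ = 8.5876/(1+0.076)^1 + 10.1162/(1+0.076)^2 + 11.9169/(1+0.076)^3 + 14.0381/(1+0.076)^4 + 16.5369/(1+0.076)^5 + 19.4805/(1+0.076)^6 + 318.5998/(1+0.076)^6 = 266.0671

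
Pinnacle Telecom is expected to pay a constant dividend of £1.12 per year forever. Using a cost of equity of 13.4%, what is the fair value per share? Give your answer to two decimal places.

£8.36

Zero-growth DDM (perpetuity): P₀ = D/r = 1.12 / 0.134 = 8.3582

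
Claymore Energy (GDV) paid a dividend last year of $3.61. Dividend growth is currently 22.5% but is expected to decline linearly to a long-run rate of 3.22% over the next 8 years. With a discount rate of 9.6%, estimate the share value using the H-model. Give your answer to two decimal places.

H-model: P₀ = D₀[(1+g_L) + H(g_S−g_L)]/(r−g_L), with H = 8/2 = 4.
P₀ = 3.61 × [(1+0.0322) + 4×(0.225−0.0322)] / (0.096−0.0322)
   = 3.61 × 1.8034 / 0.0638 = 102.0419

$102.04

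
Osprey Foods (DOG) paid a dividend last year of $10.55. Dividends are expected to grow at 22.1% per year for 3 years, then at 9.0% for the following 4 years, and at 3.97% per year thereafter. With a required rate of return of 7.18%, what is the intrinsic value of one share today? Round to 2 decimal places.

Three-stage DDM. Project D₁…D_7; terminal Gordon value at t=7 with g = 0.0397; discount at r = 0.0718.
D_1 = 12.8816
D_2 = 15.7284
D_3 = 19.2043
D_4 = 20.9327
D_5 = 22.8167
D_6 = 24.8702
D_7 = 27.1085
TV_7 = 28.1847/(0.0718−0.0397) = 878.0282
P₀ = Σ Dₜ/(1+r)ᵗ + TV_7/(1+r)^7 = 646.7884

$646.79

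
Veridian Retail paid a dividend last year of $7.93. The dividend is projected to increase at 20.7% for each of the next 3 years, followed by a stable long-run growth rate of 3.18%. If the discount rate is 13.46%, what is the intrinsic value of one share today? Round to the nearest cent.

Two-stage DDM. Project D₁…D_3 at 0.207, terminal growth 0.0318, discount at r = 0.1346.
D_1 = 9.5715
D_2 = 11.5528
D_3 = 13.9442
Terminal value at t=3: TV = D_4/(r−g) = 14.3877/(0.1346−0.0318) = 139.9579
P₀ = 9.5715/(1+0.1346)^1 + 11.5528/(1+0.1346)^2 + 13.9442/(1+0.1346)^3 + 139.9579/(1+0.1346)^3 = 122.7802

$122.78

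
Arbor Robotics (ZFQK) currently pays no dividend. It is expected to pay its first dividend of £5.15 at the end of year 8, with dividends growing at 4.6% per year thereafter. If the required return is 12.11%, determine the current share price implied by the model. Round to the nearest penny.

Deferred-dividend DDM. At t=7 the remaining stream is a growing perpetuity with first payment D_8 = 5.15.
V_7 = D_8/(r−g) = 5.15/(0.1211−0.046) = 68.5752
P₀ = V_7/(1+r)^7 = 68.5752/(1+0.1211)^7 = 30.8075

£30.81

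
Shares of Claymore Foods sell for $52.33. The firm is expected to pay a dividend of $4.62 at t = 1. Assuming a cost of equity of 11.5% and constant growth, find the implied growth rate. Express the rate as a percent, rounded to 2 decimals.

From P₀ = D₁/(r − g), the implied growth is g = r − D₁/P₀.
g = 0.115 − 4.62/52.33 = 0.115 − 0.08829 = 0.02671

2.67%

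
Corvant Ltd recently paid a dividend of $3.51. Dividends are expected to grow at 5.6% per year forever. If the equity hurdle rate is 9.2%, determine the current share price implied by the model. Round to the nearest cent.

$102.96

Gordon growth model: P₀ = D₁/(r − g). D₁ = 3.51 × (1 + 0.056) = 3.7066.
P₀ = 3.7066 / (0.092 − 0.056) = 3.7066 / 0.036 = 102.9600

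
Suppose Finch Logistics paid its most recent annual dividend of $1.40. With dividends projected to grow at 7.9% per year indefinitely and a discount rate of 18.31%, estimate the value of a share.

Gordon growth model: P₀ = D₁/(r − g). D₁ = 1.40 × (1 + 0.079) = 1.5106.
P₀ = 1.5106 / (0.1831 − 0.079) = 1.5106 / 0.1041 = 14.5110

$14.51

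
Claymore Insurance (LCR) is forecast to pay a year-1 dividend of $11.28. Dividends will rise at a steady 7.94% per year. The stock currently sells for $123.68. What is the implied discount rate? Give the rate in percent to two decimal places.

Rearranging the constant-growth DDM: r = D₁/P₀ + g.
r = 11.2800 / 123.68 + 0.0794 = 0.09120 + 0.0794 = 0.17060

17.06%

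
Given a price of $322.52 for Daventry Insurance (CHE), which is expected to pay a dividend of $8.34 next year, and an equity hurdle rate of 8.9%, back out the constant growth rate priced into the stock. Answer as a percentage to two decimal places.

From P₀ = D₁/(r − g), the implied growth is g = r − D₁/P₀.
g = 0.089 − 8.34/322.52 = 0.089 − 0.02586 = 0.06314

6.31%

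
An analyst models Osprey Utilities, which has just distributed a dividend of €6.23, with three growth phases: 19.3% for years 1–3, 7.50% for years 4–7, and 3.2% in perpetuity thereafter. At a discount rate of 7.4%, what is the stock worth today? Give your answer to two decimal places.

Three-stage DDM. Project D₁…D_7; terminal Gordon value at t=7 with g = 0.032; discount at r = 0.074.
D_1 = 7.4324
D_2 = 8.8668
D_3 = 10.5781
D_4 = 11.3715
D_5 = 12.2244
D_6 = 13.1412
D_7 = 14.1268
TV_7 = 14.5788/(0.074−0.032) = 347.1152
P₀ = Σ Dₜ/(1+r)ᵗ + TV_7/(1+r)^7 = 267.9738

€267.97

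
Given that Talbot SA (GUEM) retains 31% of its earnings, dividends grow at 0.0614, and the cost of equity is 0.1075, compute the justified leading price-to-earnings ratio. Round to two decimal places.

14.97

Payout ratio b = 1 − 0.31 = 0.69.
Justified leading P/E = b/(r−g) = 0.69/(0.1075−0.0614) = 14.9675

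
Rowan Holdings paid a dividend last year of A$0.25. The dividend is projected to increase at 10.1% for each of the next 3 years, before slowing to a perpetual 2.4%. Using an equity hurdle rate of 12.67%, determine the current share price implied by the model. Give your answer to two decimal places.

A$3.04

Two-stage DDM. Project D₁…D_3 at 0.101, terminal growth 0.024, discount at r = 0.1267.
D_1 = 0.2752
D_2 = 0.3031
D_3 = 0.3337
Terminal value at t=3: TV = D_4/(r−g) = 0.3417/(0.1267−0.024) = 3.3268
P₀ = 0.2752/(1+0.1267)^1 + 0.3031/(1+0.1267)^2 + 0.3337/(1+0.1267)^3 + 3.3268/(1+0.1267)^3 = 3.0423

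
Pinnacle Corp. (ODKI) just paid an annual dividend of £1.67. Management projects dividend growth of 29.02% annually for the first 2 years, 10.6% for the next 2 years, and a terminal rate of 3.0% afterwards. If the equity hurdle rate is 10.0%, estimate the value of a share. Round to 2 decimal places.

£43.06

Three-stage DDM. Project D₁…D_4; terminal Gordon value at t=4 with g = 0.03; discount at r = 0.1.
D_1 = 2.1546
D_2 = 2.7799
D_3 = 3.0746
D_4 = 3.4005
TV_4 = 3.5025/(0.1−0.03) = 50.0357
P₀ = Σ Dₜ/(1+r)ᵗ + TV_4/(1+r)^4 = 43.0638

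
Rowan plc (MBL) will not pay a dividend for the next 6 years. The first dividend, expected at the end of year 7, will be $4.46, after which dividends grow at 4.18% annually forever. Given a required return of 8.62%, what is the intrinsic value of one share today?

$61.16

Deferred-dividend DDM. At t=6 the remaining stream is a growing perpetuity with first payment D_7 = 4.46.
V_6 = D_7/(r−g) = 4.46/(0.0862−0.0418) = 100.4505
P₀ = V_6/(1+r)^6 = 100.4505/(1+0.0862)^6 = 61.1636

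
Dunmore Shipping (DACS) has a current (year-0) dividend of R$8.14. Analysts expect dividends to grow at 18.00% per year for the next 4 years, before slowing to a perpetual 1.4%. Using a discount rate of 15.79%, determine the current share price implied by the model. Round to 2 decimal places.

R$96.01

Two-stage DDM. Project D₁…D_4 at 0.18, terminal growth 0.014, discount at r = 0.1579.
D_1 = 9.6052
D_2 = 11.3341
D_3 = 13.3743
D_4 = 15.7817
Terminal value at t=4: TV = D_5/(r−g) = 16.0026/(0.1579−0.014) = 111.2064
P₀ = 9.6052/(1+0.1579)^1 + 11.3341/(1+0.1579)^2 + 13.3743/(1+0.1579)^3 + 15.7817/(1+0.1579)^4 + 111.2064/(1+0.1579)^4 = 96.0086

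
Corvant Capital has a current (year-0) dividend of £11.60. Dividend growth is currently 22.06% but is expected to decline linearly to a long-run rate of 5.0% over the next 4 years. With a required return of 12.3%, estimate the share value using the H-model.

£221.07

H-model: P₀ = D₀[(1+g_L) + H(g_S−g_L)]/(r−g_L), with H = 4/2 = 2.
P₀ = 11.60 × [(1+0.05) + 2×(0.2206−0.05)] / (0.123−0.05)
   = 11.60 × 1.3912 / 0.073 = 221.0674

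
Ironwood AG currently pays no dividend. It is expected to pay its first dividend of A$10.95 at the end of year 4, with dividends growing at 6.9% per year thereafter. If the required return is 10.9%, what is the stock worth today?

Deferred-dividend DDM. At t=3 the remaining stream is a growing perpetuity with first payment D_4 = 10.95.
V_3 = D_4/(r−g) = 10.95/(0.109−0.069) = 273.7500
P₀ = V_3/(1+r)^3 = 273.7500/(1+0.109)^3 = 200.7056

A$200.71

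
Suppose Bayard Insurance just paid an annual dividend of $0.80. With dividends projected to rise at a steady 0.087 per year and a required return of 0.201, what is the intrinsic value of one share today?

$7.63

Gordon growth model: P₀ = D₁/(r − g). D₁ = 0.80 × (1 + 0.087) = 0.8696.
P₀ = 0.8696 / (0.201 − 0.087) = 0.8696 / 0.114 = 7.6281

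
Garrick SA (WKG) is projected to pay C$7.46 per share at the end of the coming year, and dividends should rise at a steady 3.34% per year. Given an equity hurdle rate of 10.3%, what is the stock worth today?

C$107.18

Gordon growth model: P₀ = D₁/(r − g), with D₁ = 7.46 given directly.
P₀ = 7.4600 / (0.103 − 0.0334) = 7.4600 / 0.0696 = 107.1839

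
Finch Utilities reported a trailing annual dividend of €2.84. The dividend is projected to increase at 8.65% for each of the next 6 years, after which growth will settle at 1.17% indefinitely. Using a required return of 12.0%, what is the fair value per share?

€37.45

Two-stage DDM. Project D₁…D_6 at 0.0865, terminal growth 0.0117, discount at r = 0.12.
D_1 = 3.0857
D_2 = 3.3526
D_3 = 3.6426
D_4 = 3.9576
D_5 = 4.3000
D_6 = 4.6719
Terminal value at t=6: TV = D_7/(r−g) = 4.7266/(0.12−0.0117) = 43.6435
P₀ = 3.0857/(1+0.12)^1 + 3.3526/(1+0.12)^2 + 3.6426/(1+0.12)^3 + 3.9576/(1+0.12)^4 + 4.3000/(1+0.12)^5 + 4.6719/(1+0.12)^6 + 43.6435/(1+0.12)^6 = 37.4536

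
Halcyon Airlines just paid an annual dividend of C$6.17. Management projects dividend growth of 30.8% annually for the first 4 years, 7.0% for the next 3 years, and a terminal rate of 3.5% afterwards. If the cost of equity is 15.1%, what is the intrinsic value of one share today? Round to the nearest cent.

C$134.81

Three-stage DDM. Project D₁…D_7; terminal Gordon value at t=7 with g = 0.035; discount at r = 0.151.
D_1 = 8.0704
D_2 = 10.5560
D_3 = 13.8073
D_4 = 18.0599
D_5 = 19.3241
D_6 = 20.6768
D_7 = 22.1242
TV_7 = 22.8985/(0.151−0.035) = 197.4012
P₀ = Σ Dₜ/(1+r)ᵗ + TV_7/(1+r)^7 = 134.8101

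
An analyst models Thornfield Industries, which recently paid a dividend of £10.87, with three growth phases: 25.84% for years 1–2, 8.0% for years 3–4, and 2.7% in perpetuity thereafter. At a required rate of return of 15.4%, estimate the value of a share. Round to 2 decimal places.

Three-stage DDM. Project D₁…D_4; terminal Gordon value at t=4 with g = 0.027; discount at r = 0.154.
D_1 = 13.6788
D_2 = 17.2134
D_3 = 18.5905
D_4 = 20.0777
TV_4 = 20.6198/(0.154−0.027) = 162.3608
P₀ = Σ Dₜ/(1+r)ᵗ + TV_4/(1+r)^4 = 139.7471

£139.75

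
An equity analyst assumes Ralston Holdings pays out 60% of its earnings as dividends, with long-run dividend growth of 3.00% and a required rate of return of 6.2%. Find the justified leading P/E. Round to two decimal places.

Justified leading P/E = b/(r−g) = 0.60/(0.062−0.03) = 18.7500

18.75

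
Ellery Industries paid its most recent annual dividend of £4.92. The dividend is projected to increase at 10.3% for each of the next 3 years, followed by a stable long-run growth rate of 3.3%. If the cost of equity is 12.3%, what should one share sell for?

£67.75

Two-stage DDM. Project D₁…D_3 at 0.103, terminal growth 0.033, discount at r = 0.123.
D_1 = 5.4268
D_2 = 5.9857
D_3 = 6.6022
Terminal value at t=3: TV = D_4/(r−g) = 6.8201/(0.123−0.033) = 75.7791
P₀ = 5.4268/(1+0.123)^1 + 5.9857/(1+0.123)^2 + 6.6022/(1+0.123)^3 + 75.7791/(1+0.123)^3 = 67.7474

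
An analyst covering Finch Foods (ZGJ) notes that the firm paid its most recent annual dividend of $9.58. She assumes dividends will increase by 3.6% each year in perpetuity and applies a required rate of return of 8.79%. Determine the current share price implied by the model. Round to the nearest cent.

$191.23

Gordon growth model: P₀ = D₁/(r − g). D₁ = 9.58 × (1 + 0.036) = 9.9249.
P₀ = 9.9249 / (0.0879 − 0.036) = 9.9249 / 0.0519 = 191.2308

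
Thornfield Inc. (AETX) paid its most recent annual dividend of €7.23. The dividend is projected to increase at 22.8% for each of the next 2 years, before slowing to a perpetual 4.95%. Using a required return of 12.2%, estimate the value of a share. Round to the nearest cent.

€141.94

Two-stage DDM. Project D₁…D_2 at 0.228, terminal growth 0.0495, discount at r = 0.122.
D_1 = 8.8784
D_2 = 10.9027
Terminal value at t=2: TV = D_3/(r−g) = 11.4424/(0.122−0.0495) = 157.8263
P₀ = 8.8784/(1+0.122)^1 + 10.9027/(1+0.122)^2 + 157.8263/(1+0.122)^2 = 141.9437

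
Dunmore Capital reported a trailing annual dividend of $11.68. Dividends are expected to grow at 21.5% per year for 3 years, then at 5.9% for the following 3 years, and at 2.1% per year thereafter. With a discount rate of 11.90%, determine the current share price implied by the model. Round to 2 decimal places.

Three-stage DDM. Project D₁…D_6; terminal Gordon value at t=6 with g = 0.021; discount at r = 0.119.
D_1 = 14.1912
D_2 = 17.2423
D_3 = 20.9494
D_4 = 22.1854
D_5 = 23.4944
D_6 = 24.8805
TV_6 = 25.4030/(0.119−0.021) = 259.2145
P₀ = Σ Dₜ/(1+r)ᵗ + TV_6/(1+r)^6 = 213.6490

$213.65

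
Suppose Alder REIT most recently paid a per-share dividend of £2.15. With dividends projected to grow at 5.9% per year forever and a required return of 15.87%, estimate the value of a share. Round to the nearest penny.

Gordon growth model: P₀ = D₁/(r − g). D₁ = 2.15 × (1 + 0.059) = 2.2768.
P₀ = 2.2768 / (0.1587 − 0.059) = 2.2768 / 0.0997 = 22.8370

£22.84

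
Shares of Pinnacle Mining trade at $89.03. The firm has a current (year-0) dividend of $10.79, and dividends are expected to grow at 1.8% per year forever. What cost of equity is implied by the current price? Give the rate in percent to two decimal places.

14.14%

Rearranging the constant-growth DDM: r = D₁/P₀ + g.
D₁ = 10.79 × (1 + 0.018) = 10.9842.
r = 10.9842 / 89.03 + 0.018 = 0.12338 + 0.018 = 0.14138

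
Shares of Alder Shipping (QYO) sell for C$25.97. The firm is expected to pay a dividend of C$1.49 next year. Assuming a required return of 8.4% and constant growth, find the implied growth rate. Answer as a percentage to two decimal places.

From P₀ = D₁/(r − g), the implied growth is g = r − D₁/P₀.
g = 0.084 − 1.49/25.97 = 0.084 − 0.05737 = 0.02663

2.66%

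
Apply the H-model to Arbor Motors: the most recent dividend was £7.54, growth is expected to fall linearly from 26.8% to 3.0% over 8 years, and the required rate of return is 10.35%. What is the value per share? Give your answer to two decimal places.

H-model: P₀ = D₀[(1+g_L) + H(g_S−g_L)]/(r−g_L), with H = 8/2 = 4.
P₀ = 7.54 × [(1+0.03) + 4×(0.268−0.03)] / (0.1035−0.03)
   = 7.54 × 1.9820 / 0.0735 = 203.3235

£203.32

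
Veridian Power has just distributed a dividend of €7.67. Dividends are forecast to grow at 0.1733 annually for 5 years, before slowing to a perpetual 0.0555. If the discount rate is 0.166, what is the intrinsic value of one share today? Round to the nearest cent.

€114.66

Two-stage DDM. Project D₁…D_5 at 0.1733, terminal growth 0.0555, discount at r = 0.166.
D_1 = 8.9992
D_2 = 10.5588
D_3 = 12.3886
D_4 = 14.5356
D_5 = 17.0546
Terminal value at t=5: TV = D_6/(r−g) = 18.0011/(0.166−0.0555) = 162.9058
P₀ = 8.9992/(1+0.166)^1 + 10.5588/(1+0.166)^2 + 12.3886/(1+0.166)^3 + 14.5356/(1+0.166)^4 + 17.0546/(1+0.166)^5 + 162.9058/(1+0.166)^5 = 114.6628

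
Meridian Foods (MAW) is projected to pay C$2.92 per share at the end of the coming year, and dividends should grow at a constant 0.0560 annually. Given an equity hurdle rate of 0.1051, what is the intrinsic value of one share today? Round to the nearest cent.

Gordon growth model: P₀ = D₁/(r − g), with D₁ = 2.92 given directly.
P₀ = 2.9200 / (0.1051 − 0.056) = 2.9200 / 0.0491 = 59.4705

C$59.47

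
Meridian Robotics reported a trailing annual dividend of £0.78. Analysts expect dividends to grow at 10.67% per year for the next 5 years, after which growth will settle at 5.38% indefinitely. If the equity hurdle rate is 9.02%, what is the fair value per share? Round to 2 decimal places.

Two-stage DDM. Project D₁…D_5 at 0.1067, terminal growth 0.0538, discount at r = 0.0902.
D_1 = 0.8632
D_2 = 0.9553
D_3 = 1.0573
D_4 = 1.1701
D_5 = 1.2949
Terminal value at t=5: TV = D_6/(r−g) = 1.3646/(0.0902−0.0538) = 37.4888
P₀ = 0.8632/(1+0.0902)^1 + 0.9553/(1+0.0902)^2 + 1.0573/(1+0.0902)^3 + 1.1701/(1+0.0902)^4 + 1.2949/(1+0.0902)^5 + 37.4888/(1+0.0902)^5 = 28.4235

£28.42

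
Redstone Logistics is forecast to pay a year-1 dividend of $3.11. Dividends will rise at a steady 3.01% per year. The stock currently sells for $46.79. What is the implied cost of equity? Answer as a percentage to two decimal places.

Rearranging the constant-growth DDM: r = D₁/P₀ + g.
r = 3.1100 / 46.79 + 0.0301 = 0.06647 + 0.0301 = 0.09657

9.66%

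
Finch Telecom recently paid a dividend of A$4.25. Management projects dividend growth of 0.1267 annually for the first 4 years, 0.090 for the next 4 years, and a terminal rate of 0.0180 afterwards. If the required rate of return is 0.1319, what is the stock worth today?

Three-stage DDM. Project D₁…D_8; terminal Gordon value at t=8 with g = 0.018; discount at r = 0.1319.
D_1 = 4.7885
D_2 = 5.3952
D_3 = 6.0787
D_4 = 6.8489
D_5 = 7.4653
D_6 = 8.1372
D_7 = 8.8696
D_8 = 9.6678
TV_8 = 9.8418/(0.1319−0.018) = 86.4076
P₀ = Σ Dₜ/(1+r)ᵗ + TV_8/(1+r)^8 = 64.0762

A$64.08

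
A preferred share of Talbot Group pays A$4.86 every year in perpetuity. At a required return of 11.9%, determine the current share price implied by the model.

Zero-growth DDM (perpetuity): P₀ = D/r = 4.86 / 0.119 = 40.8403

A$40.84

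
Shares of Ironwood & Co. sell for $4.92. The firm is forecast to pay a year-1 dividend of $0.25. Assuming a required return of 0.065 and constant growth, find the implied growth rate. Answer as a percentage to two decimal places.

From P₀ = D₁/(r − g), the implied growth is g = r − D₁/P₀.
g = 0.065 − 0.25/4.92 = 0.065 − 0.05081 = 0.01419

1.42%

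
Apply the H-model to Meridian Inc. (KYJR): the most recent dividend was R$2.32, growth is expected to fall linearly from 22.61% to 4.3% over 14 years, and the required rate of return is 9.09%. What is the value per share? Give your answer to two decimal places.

R$112.60

H-model: P₀ = D₀[(1+g_L) + H(g_S−g_L)]/(r−g_L), with H = 14/2 = 7.
P₀ = 2.32 × [(1+0.043) + 7×(0.2261−0.043)] / (0.0909−0.043)
   = 2.32 × 2.3247 / 0.0479 = 112.5951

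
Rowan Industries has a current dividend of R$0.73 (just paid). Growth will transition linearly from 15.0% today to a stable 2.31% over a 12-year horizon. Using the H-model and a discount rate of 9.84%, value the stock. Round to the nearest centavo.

R$17.30

H-model: P₀ = D₀[(1+g_L) + H(g_S−g_L)]/(r−g_L), with H = 12/2 = 6.
P₀ = 0.73 × [(1+0.0231) + 6×(0.15−0.0231)] / (0.0984−0.0231)
   = 0.73 × 1.7845 / 0.0753 = 17.2999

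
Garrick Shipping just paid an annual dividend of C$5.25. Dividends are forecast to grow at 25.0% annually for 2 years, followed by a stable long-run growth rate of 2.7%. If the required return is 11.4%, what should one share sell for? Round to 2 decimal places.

C$90.53

Two-stage DDM. Project D₁…D_2 at 0.25, terminal growth 0.027, discount at r = 0.114.
D_1 = 6.5625
D_2 = 8.2031
Terminal value at t=2: TV = D_3/(r−g) = 8.4246/(0.114−0.027) = 96.8346
P₀ = 6.5625/(1+0.114)^1 + 8.2031/(1+0.114)^2 + 96.8346/(1+0.114)^2 = 90.5308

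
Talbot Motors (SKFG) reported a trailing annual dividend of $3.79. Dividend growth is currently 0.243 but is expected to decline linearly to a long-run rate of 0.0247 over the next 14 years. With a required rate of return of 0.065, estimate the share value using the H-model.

H-model: P₀ = D₀[(1+g_L) + H(g_S−g_L)]/(r−g_L), with H = 14/2 = 7.
P₀ = 3.79 × [(1+0.0247) + 7×(0.243−0.0247)] / (0.065−0.0247)
   = 3.79 × 2.5528 / 0.0403 = 240.0772

$240.08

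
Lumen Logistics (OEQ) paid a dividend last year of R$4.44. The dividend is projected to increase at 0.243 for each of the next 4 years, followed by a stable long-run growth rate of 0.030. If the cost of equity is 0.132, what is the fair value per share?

Two-stage DDM. Project D₁…D_4 at 0.243, terminal growth 0.03, discount at r = 0.132.
D_1 = 5.5189
D_2 = 6.8600
D_3 = 8.5270
D_4 = 10.5991
Terminal value at t=4: TV = D_5/(r−g) = 10.9170/(0.132−0.03) = 107.0298
P₀ = 5.5189/(1+0.132)^1 + 6.8600/(1+0.132)^2 + 8.5270/(1+0.132)^3 + 10.5991/(1+0.132)^4 + 107.0298/(1+0.132)^4 = 87.7426

R$87.74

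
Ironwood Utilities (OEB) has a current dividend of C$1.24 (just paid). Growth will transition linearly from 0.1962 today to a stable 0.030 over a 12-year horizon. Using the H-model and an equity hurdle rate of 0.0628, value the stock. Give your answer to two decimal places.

C$76.64

H-model: P₀ = D₀[(1+g_L) + H(g_S−g_L)]/(r−g_L), with H = 12/2 = 6.
P₀ = 1.24 × [(1+0.03) + 6×(0.1962−0.03)] / (0.0628−0.03)
   = 1.24 × 2.0272 / 0.0328 = 76.6380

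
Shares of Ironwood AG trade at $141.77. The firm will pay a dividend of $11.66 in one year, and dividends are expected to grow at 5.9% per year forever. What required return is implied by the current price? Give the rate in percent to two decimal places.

14.12%

Rearranging the constant-growth DDM: r = D₁/P₀ + g.
r = 11.6600 / 141.77 + 0.059 = 0.08225 + 0.059 = 0.14125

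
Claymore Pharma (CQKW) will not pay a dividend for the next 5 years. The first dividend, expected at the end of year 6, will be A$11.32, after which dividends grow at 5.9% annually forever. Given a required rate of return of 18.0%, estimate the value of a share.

Deferred-dividend DDM. At t=5 the remaining stream is a growing perpetuity with first payment D_6 = 11.32.
V_5 = D_6/(r−g) = 11.32/(0.18−0.059) = 93.5537
P₀ = V_5/(1+r)^5 = 93.5537/(1+0.18)^5 = 40.8932

A$40.89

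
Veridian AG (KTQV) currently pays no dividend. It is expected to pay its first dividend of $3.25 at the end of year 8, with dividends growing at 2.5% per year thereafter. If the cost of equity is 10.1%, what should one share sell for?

Deferred-dividend DDM. At t=7 the remaining stream is a growing perpetuity with first payment D_8 = 3.25.
V_7 = D_8/(r−g) = 3.25/(0.101−0.025) = 42.7632
P₀ = V_7/(1+r)^7 = 42.7632/(1+0.101)^7 = 21.8051

$21.81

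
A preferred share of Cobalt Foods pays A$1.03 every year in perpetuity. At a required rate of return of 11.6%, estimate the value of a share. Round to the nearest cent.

A$8.88

Zero-growth DDM (perpetuity): P₀ = D/r = 1.03 / 0.116 = 8.8793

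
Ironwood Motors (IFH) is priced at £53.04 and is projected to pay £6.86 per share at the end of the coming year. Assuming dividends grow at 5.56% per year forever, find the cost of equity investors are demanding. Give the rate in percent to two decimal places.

Rearranging the constant-growth DDM: r = D₁/P₀ + g.
r = 6.8600 / 53.04 + 0.0556 = 0.12934 + 0.0556 = 0.18494

18.49%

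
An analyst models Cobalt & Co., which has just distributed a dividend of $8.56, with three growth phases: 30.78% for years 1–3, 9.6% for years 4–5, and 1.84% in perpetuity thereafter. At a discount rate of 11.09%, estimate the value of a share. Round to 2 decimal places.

Three-stage DDM. Project D₁…D_5; terminal Gordon value at t=5 with g = 0.0184; discount at r = 0.1109.
D_1 = 11.1948
D_2 = 14.6405
D_3 = 19.1469
D_4 = 20.9850
D_5 = 22.9995
TV_5 = 23.4227/(0.1109−0.0184) = 253.2186
P₀ = Σ Dₜ/(1+r)ᵗ + TV_5/(1+r)^5 = 212.9443

$212.94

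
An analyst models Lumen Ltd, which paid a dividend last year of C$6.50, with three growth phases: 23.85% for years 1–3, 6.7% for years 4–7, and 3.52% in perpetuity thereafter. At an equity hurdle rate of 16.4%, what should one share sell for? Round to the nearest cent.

Three-stage DDM. Project D₁…D_7; terminal Gordon value at t=7 with g = 0.0352; discount at r = 0.164.
D_1 = 8.0503
D_2 = 9.9702
D_3 = 12.3481
D_4 = 13.1755
D_5 = 14.0582
D_6 = 15.0001
D_7 = 16.0051
TV_7 = 16.5685/(0.164−0.0352) = 128.6375
P₀ = Σ Dₜ/(1+r)ᵗ + TV_7/(1+r)^7 = 91.8518

C$91.85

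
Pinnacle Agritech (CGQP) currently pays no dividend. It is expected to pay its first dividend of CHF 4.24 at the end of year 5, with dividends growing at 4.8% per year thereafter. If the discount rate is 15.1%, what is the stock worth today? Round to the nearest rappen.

CHF 23.45

Deferred-dividend DDM. At t=4 the remaining stream is a growing perpetuity with first payment D_5 = 4.24.
V_4 = D_5/(r−g) = 4.24/(0.151−0.048) = 41.1650
P₀ = V_4/(1+r)^4 = 41.1650/(1+0.151)^4 = 23.4546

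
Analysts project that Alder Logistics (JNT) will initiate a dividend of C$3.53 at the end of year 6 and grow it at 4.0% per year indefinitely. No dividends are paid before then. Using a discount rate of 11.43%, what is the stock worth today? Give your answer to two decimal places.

Deferred-dividend DDM. At t=5 the remaining stream is a growing perpetuity with first payment D_6 = 3.53.
V_5 = D_6/(r−g) = 3.53/(0.1143−0.04) = 47.5101
P₀ = V_5/(1+r)^5 = 47.5101/(1+0.1143)^5 = 27.6551

C$27.66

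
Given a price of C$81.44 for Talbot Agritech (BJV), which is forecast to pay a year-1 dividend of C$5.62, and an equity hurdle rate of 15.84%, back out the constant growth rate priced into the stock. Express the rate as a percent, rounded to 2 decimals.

8.94%

From P₀ = D₁/(r − g), the implied growth is g = r − D₁/P₀.
g = 0.1584 − 5.62/81.44 = 0.1584 − 0.06901 = 0.08939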